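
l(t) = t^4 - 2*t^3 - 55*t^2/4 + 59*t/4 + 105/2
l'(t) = 4*t^3 - 6*t^2 - 55*t/2 + 59/4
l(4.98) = 153.00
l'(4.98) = 223.02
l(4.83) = 121.85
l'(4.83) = 192.67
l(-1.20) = 20.53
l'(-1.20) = 32.20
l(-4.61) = 339.88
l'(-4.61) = -377.88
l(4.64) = 88.64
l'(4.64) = 157.56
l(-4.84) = 434.53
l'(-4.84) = -446.22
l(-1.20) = 20.53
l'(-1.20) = 32.20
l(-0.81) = 33.02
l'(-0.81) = 30.96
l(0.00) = 52.50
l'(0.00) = 14.75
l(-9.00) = 6825.00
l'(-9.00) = -3139.75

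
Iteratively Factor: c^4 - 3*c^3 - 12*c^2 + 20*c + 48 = (c + 2)*(c^3 - 5*c^2 - 2*c + 24) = (c - 4)*(c + 2)*(c^2 - c - 6) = (c - 4)*(c - 3)*(c + 2)*(c + 2)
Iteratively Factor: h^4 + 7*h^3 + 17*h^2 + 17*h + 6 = (h + 3)*(h^3 + 4*h^2 + 5*h + 2) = (h + 1)*(h + 3)*(h^2 + 3*h + 2) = (h + 1)^2*(h + 3)*(h + 2)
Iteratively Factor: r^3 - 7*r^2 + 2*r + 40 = (r + 2)*(r^2 - 9*r + 20) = (r - 4)*(r + 2)*(r - 5)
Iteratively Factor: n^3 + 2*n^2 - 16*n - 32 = (n + 4)*(n^2 - 2*n - 8) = (n + 2)*(n + 4)*(n - 4)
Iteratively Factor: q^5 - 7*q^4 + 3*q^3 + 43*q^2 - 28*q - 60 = (q - 2)*(q^4 - 5*q^3 - 7*q^2 + 29*q + 30) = (q - 3)*(q - 2)*(q^3 - 2*q^2 - 13*q - 10) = (q - 3)*(q - 2)*(q + 2)*(q^2 - 4*q - 5) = (q - 5)*(q - 3)*(q - 2)*(q + 2)*(q + 1)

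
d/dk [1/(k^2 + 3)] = -2*k/(k^2 + 3)^2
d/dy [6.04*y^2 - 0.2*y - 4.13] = 12.08*y - 0.2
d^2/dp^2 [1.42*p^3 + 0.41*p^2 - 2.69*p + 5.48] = 8.52*p + 0.82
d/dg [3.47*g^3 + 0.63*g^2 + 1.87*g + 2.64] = 10.41*g^2 + 1.26*g + 1.87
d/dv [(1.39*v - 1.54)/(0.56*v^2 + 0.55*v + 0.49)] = (-0.7784*v^2 + 1.7248*v + 1.5281)/(0.3136*v^4 + 0.616*v^3 + 0.8513*v^2 + 0.539*v + 0.2401)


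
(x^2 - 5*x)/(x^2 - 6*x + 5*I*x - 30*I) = x*(x - 5)/(x^2 + x*(-6 + 5*I) - 30*I)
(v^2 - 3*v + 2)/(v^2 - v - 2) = (v - 1)/(v + 1)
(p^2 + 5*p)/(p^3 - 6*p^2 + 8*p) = (p + 5)/(p^2 - 6*p + 8)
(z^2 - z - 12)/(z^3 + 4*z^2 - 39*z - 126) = (z - 4)/(z^2 + z - 42)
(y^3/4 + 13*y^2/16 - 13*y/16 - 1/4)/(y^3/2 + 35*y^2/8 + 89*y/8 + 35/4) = (4*y^3 + 13*y^2 - 13*y - 4)/(2*(4*y^3 + 35*y^2 + 89*y + 70))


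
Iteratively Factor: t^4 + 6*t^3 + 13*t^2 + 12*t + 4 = (t + 1)*(t^3 + 5*t^2 + 8*t + 4) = (t + 1)*(t + 2)*(t^2 + 3*t + 2) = (t + 1)^2*(t + 2)*(t + 2)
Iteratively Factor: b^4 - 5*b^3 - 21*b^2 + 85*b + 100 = (b - 5)*(b^3 - 21*b - 20) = (b - 5)*(b + 1)*(b^2 - b - 20) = (b - 5)^2*(b + 1)*(b + 4)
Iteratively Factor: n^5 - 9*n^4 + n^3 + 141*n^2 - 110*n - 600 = (n - 5)*(n^4 - 4*n^3 - 19*n^2 + 46*n + 120) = (n - 5)*(n + 2)*(n^3 - 6*n^2 - 7*n + 60) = (n - 5)^2*(n + 2)*(n^2 - n - 12) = (n - 5)^2*(n - 4)*(n + 2)*(n + 3)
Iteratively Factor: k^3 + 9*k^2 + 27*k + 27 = (k + 3)*(k^2 + 6*k + 9) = (k + 3)^2*(k + 3)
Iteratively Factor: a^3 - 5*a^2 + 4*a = (a)*(a^2 - 5*a + 4) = a*(a - 1)*(a - 4)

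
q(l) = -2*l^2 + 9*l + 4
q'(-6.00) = 33.00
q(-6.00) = -122.00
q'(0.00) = 9.00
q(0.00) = 4.00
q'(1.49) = 3.04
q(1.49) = 12.97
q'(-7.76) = 40.04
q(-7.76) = -186.28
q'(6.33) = -16.32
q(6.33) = -19.17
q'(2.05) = 0.80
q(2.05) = 14.04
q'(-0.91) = 12.64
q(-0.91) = -5.85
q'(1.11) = 4.56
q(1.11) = 11.53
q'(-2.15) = 17.60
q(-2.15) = -24.60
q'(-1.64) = 15.56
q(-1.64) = -16.14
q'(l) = 9 - 4*l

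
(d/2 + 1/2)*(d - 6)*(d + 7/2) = d^3/2 - 3*d^2/4 - 47*d/4 - 21/2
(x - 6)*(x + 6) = x^2 - 36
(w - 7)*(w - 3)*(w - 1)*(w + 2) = w^4 - 9*w^3 + 9*w^2 + 41*w - 42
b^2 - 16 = (b - 4)*(b + 4)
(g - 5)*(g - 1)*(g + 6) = g^3 - 31*g + 30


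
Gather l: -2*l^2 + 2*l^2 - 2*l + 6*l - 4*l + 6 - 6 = 0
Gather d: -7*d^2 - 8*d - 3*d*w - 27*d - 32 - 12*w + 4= -7*d^2 + d*(-3*w - 35) - 12*w - 28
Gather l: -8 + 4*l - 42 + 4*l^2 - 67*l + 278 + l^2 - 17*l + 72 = 5*l^2 - 80*l + 300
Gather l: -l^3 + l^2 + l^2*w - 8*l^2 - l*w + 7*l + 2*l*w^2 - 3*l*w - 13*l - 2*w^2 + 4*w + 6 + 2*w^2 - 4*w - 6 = -l^3 + l^2*(w - 7) + l*(2*w^2 - 4*w - 6)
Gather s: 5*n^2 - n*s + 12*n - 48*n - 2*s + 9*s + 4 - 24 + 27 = 5*n^2 - 36*n + s*(7 - n) + 7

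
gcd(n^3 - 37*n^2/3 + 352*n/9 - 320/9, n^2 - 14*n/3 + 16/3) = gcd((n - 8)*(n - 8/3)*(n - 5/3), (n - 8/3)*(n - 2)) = n - 8/3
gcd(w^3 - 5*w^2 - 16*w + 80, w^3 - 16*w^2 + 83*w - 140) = w^2 - 9*w + 20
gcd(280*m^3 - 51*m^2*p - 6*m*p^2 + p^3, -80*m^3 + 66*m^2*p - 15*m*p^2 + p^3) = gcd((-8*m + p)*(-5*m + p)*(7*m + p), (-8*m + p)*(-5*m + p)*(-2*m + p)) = 40*m^2 - 13*m*p + p^2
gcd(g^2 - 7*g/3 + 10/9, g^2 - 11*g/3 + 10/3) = g - 5/3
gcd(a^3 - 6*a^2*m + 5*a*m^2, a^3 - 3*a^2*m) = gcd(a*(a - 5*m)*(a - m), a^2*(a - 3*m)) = a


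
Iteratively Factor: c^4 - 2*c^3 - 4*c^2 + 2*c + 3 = (c + 1)*(c^3 - 3*c^2 - c + 3) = (c - 1)*(c + 1)*(c^2 - 2*c - 3) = (c - 3)*(c - 1)*(c + 1)*(c + 1)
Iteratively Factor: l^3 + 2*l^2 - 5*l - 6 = (l + 3)*(l^2 - l - 2) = (l - 2)*(l + 3)*(l + 1)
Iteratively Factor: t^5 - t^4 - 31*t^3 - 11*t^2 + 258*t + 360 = (t - 5)*(t^4 + 4*t^3 - 11*t^2 - 66*t - 72) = (t - 5)*(t + 2)*(t^3 + 2*t^2 - 15*t - 36) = (t - 5)*(t + 2)*(t + 3)*(t^2 - t - 12) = (t - 5)*(t + 2)*(t + 3)^2*(t - 4)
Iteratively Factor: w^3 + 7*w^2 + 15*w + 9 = (w + 1)*(w^2 + 6*w + 9) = (w + 1)*(w + 3)*(w + 3)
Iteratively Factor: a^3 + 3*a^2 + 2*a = (a + 2)*(a^2 + a) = (a + 1)*(a + 2)*(a)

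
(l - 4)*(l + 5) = l^2 + l - 20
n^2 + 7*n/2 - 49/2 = (n - 7/2)*(n + 7)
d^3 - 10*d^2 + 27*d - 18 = (d - 6)*(d - 3)*(d - 1)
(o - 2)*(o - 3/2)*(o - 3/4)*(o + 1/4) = o^4 - 4*o^3 + 73*o^2/16 - 27*o/32 - 9/16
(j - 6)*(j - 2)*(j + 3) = j^3 - 5*j^2 - 12*j + 36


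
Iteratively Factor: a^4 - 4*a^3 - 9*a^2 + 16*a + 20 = (a - 2)*(a^3 - 2*a^2 - 13*a - 10) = (a - 2)*(a + 2)*(a^2 - 4*a - 5) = (a - 2)*(a + 1)*(a + 2)*(a - 5)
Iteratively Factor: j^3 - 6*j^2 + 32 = (j + 2)*(j^2 - 8*j + 16) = (j - 4)*(j + 2)*(j - 4)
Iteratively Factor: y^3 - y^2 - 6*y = (y)*(y^2 - y - 6) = y*(y - 3)*(y + 2)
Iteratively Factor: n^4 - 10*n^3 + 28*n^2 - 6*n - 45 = (n - 3)*(n^3 - 7*n^2 + 7*n + 15) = (n - 5)*(n - 3)*(n^2 - 2*n - 3) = (n - 5)*(n - 3)*(n + 1)*(n - 3)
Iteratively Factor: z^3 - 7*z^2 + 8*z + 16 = (z - 4)*(z^2 - 3*z - 4) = (z - 4)*(z + 1)*(z - 4)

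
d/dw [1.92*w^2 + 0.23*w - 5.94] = 3.84*w + 0.23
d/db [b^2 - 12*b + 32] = 2*b - 12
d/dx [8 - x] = -1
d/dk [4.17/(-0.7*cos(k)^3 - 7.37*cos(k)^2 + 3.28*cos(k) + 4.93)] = (-8.757*cos(k)^2 - 61.4658*cos(k) + 13.6776)*sin(k)/(0.7*cos(k)^3 + 7.37*cos(k)^2 - 3.28*cos(k) - 4.93)^2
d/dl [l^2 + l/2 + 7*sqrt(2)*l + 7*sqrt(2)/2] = 2*l + 1/2 + 7*sqrt(2)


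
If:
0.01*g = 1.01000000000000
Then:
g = 101.00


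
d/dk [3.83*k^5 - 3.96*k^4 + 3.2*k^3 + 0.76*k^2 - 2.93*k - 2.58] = 19.15*k^4 - 15.84*k^3 + 9.6*k^2 + 1.52*k - 2.93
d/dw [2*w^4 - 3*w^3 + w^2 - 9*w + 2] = 8*w^3 - 9*w^2 + 2*w - 9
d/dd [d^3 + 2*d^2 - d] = 3*d^2 + 4*d - 1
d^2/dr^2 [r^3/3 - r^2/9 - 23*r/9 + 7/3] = 2*r - 2/9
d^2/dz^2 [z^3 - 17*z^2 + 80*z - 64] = 6*z - 34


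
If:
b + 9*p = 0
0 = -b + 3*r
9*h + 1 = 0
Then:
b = 3*r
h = -1/9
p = -r/3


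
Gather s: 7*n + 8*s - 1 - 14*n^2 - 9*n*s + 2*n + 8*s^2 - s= -14*n^2 + 9*n + 8*s^2 + s*(7 - 9*n) - 1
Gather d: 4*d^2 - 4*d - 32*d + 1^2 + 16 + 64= 4*d^2 - 36*d + 81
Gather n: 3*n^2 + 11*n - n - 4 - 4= 3*n^2 + 10*n - 8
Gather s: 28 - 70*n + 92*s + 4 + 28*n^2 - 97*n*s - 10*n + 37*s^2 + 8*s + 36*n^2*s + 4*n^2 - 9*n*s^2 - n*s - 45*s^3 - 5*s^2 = 32*n^2 - 80*n - 45*s^3 + s^2*(32 - 9*n) + s*(36*n^2 - 98*n + 100) + 32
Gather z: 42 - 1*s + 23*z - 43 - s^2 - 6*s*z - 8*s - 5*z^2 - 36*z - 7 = -s^2 - 9*s - 5*z^2 + z*(-6*s - 13) - 8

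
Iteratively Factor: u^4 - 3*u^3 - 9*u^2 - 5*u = (u - 5)*(u^3 + 2*u^2 + u) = u*(u - 5)*(u^2 + 2*u + 1) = u*(u - 5)*(u + 1)*(u + 1)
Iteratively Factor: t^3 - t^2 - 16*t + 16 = (t - 1)*(t^2 - 16) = (t - 4)*(t - 1)*(t + 4)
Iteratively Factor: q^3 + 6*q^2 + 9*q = (q)*(q^2 + 6*q + 9) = q*(q + 3)*(q + 3)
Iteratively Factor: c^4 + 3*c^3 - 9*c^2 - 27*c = (c - 3)*(c^3 + 6*c^2 + 9*c) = (c - 3)*(c + 3)*(c^2 + 3*c) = c*(c - 3)*(c + 3)*(c + 3)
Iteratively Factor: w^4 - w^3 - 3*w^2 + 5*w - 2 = (w + 2)*(w^3 - 3*w^2 + 3*w - 1) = (w - 1)*(w + 2)*(w^2 - 2*w + 1) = (w - 1)^2*(w + 2)*(w - 1)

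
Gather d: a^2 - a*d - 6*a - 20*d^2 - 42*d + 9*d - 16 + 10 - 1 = a^2 - 6*a - 20*d^2 + d*(-a - 33) - 7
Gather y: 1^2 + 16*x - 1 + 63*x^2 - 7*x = 63*x^2 + 9*x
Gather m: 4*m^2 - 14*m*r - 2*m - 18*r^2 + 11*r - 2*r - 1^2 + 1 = 4*m^2 + m*(-14*r - 2) - 18*r^2 + 9*r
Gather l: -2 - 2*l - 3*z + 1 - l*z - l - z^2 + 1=l*(-z - 3) - z^2 - 3*z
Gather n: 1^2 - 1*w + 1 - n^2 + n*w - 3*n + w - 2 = -n^2 + n*(w - 3)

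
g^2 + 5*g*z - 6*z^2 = (g - z)*(g + 6*z)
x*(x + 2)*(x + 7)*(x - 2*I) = x^4 + 9*x^3 - 2*I*x^3 + 14*x^2 - 18*I*x^2 - 28*I*x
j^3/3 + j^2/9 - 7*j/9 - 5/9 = (j/3 + 1/3)*(j - 5/3)*(j + 1)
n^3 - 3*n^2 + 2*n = n*(n - 2)*(n - 1)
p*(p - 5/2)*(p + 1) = p^3 - 3*p^2/2 - 5*p/2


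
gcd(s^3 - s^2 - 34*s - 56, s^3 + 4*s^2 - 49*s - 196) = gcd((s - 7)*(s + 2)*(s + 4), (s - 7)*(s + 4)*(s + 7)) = s^2 - 3*s - 28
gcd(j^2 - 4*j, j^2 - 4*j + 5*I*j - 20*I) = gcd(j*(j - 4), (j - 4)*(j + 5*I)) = j - 4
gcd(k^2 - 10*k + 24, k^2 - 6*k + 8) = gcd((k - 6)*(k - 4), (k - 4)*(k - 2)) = k - 4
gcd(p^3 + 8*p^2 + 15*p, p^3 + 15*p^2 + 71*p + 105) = p^2 + 8*p + 15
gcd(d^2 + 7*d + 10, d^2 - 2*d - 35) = d + 5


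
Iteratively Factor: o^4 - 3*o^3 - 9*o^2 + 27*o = (o + 3)*(o^3 - 6*o^2 + 9*o) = (o - 3)*(o + 3)*(o^2 - 3*o) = o*(o - 3)*(o + 3)*(o - 3)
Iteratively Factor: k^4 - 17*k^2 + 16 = (k + 1)*(k^3 - k^2 - 16*k + 16) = (k - 1)*(k + 1)*(k^2 - 16) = (k - 4)*(k - 1)*(k + 1)*(k + 4)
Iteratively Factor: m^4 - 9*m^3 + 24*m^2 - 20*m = (m - 2)*(m^3 - 7*m^2 + 10*m) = (m - 2)^2*(m^2 - 5*m) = (m - 5)*(m - 2)^2*(m)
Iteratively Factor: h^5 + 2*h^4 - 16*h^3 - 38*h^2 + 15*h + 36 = (h - 4)*(h^4 + 6*h^3 + 8*h^2 - 6*h - 9) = (h - 4)*(h + 1)*(h^3 + 5*h^2 + 3*h - 9) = (h - 4)*(h + 1)*(h + 3)*(h^2 + 2*h - 3) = (h - 4)*(h - 1)*(h + 1)*(h + 3)*(h + 3)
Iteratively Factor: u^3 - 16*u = (u)*(u^2 - 16) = u*(u + 4)*(u - 4)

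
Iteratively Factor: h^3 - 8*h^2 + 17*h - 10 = (h - 1)*(h^2 - 7*h + 10) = (h - 2)*(h - 1)*(h - 5)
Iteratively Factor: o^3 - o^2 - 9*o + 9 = (o - 3)*(o^2 + 2*o - 3) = (o - 3)*(o + 3)*(o - 1)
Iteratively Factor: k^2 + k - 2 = (k + 2)*(k - 1)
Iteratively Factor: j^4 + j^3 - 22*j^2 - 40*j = (j + 4)*(j^3 - 3*j^2 - 10*j) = j*(j + 4)*(j^2 - 3*j - 10) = j*(j + 2)*(j + 4)*(j - 5)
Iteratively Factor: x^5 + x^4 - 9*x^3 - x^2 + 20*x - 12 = (x + 3)*(x^4 - 2*x^3 - 3*x^2 + 8*x - 4) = (x - 1)*(x + 3)*(x^3 - x^2 - 4*x + 4) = (x - 1)*(x + 2)*(x + 3)*(x^2 - 3*x + 2) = (x - 1)^2*(x + 2)*(x + 3)*(x - 2)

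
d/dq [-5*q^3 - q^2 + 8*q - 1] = -15*q^2 - 2*q + 8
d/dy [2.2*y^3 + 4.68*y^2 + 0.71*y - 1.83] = 6.6*y^2 + 9.36*y + 0.71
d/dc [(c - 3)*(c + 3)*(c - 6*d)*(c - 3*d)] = 4*c^3 - 27*c^2*d + 36*c*d^2 - 18*c + 81*d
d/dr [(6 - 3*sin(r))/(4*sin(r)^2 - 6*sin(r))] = 3*(cos(r) - 4/tan(r) + 3*cos(r)/sin(r)^2)/(2*sin(r) - 3)^2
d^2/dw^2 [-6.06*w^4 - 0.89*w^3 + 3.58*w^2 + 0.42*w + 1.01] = -72.72*w^2 - 5.34*w + 7.16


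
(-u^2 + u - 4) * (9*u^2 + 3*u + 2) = -9*u^4 + 6*u^3 - 35*u^2 - 10*u - 8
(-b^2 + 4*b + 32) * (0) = 0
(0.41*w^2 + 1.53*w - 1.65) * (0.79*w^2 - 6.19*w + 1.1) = 0.3239*w^4 - 1.3292*w^3 - 10.3232*w^2 + 11.8965*w - 1.815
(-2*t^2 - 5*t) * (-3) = 6*t^2 + 15*t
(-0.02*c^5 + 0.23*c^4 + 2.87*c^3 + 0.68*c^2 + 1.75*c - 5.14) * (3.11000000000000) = -0.0622*c^5 + 0.7153*c^4 + 8.9257*c^3 + 2.1148*c^2 + 5.4425*c - 15.9854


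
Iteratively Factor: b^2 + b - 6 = (b - 2)*(b + 3)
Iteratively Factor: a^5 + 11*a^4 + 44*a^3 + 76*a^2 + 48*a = (a + 4)*(a^4 + 7*a^3 + 16*a^2 + 12*a) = (a + 3)*(a + 4)*(a^3 + 4*a^2 + 4*a) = (a + 2)*(a + 3)*(a + 4)*(a^2 + 2*a) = (a + 2)^2*(a + 3)*(a + 4)*(a)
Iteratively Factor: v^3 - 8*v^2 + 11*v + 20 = (v + 1)*(v^2 - 9*v + 20) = (v - 5)*(v + 1)*(v - 4)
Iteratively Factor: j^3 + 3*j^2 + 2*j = (j + 1)*(j^2 + 2*j) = j*(j + 1)*(j + 2)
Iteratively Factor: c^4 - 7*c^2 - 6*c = (c + 1)*(c^3 - c^2 - 6*c) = (c + 1)*(c + 2)*(c^2 - 3*c) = c*(c + 1)*(c + 2)*(c - 3)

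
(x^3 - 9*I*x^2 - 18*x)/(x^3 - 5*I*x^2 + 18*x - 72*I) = x/(x + 4*I)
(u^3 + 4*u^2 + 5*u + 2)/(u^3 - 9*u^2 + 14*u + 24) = (u^2 + 3*u + 2)/(u^2 - 10*u + 24)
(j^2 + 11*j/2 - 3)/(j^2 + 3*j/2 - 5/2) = (2*j^2 + 11*j - 6)/(2*j^2 + 3*j - 5)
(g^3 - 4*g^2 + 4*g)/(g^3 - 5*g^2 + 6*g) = (g - 2)/(g - 3)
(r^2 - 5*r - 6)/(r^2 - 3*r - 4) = (r - 6)/(r - 4)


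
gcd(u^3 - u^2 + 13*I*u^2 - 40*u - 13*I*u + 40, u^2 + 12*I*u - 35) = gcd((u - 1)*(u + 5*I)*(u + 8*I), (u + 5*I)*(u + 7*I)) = u + 5*I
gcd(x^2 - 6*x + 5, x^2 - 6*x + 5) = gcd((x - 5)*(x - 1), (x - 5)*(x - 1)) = x^2 - 6*x + 5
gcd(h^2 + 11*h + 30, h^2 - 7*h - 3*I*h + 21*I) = 1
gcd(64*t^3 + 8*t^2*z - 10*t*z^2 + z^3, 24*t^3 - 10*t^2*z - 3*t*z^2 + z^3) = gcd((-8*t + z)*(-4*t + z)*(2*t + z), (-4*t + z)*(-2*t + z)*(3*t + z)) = -4*t + z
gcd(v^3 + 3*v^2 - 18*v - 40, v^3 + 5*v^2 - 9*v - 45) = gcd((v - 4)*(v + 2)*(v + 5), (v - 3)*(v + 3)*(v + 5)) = v + 5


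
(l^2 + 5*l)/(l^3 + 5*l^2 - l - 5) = l/(l^2 - 1)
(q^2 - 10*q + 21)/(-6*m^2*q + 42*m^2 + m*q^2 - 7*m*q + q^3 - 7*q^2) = (q - 3)/(-6*m^2 + m*q + q^2)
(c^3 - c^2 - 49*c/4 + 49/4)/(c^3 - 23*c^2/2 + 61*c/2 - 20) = (4*c^2 - 49)/(2*(2*c^2 - 21*c + 40))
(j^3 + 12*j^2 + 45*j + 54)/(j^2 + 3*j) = j + 9 + 18/j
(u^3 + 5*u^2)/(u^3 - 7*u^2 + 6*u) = u*(u + 5)/(u^2 - 7*u + 6)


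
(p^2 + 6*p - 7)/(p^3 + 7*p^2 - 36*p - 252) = (p - 1)/(p^2 - 36)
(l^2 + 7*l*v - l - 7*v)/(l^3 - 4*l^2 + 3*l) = (l + 7*v)/(l*(l - 3))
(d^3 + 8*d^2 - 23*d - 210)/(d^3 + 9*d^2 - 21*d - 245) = (d + 6)/(d + 7)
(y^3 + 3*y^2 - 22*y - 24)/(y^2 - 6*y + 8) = (y^2 + 7*y + 6)/(y - 2)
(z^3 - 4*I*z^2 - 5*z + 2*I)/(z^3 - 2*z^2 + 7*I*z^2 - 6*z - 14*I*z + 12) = (z^3 - 4*I*z^2 - 5*z + 2*I)/(z^3 + z^2*(-2 + 7*I) + z*(-6 - 14*I) + 12)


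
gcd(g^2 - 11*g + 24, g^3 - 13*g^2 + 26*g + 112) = g - 8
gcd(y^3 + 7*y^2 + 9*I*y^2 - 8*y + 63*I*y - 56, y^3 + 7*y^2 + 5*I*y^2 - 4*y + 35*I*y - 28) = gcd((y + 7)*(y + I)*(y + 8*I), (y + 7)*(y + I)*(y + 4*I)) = y^2 + y*(7 + I) + 7*I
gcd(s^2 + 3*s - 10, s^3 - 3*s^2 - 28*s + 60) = s^2 + 3*s - 10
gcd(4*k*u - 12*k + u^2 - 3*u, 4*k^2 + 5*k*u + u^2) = 4*k + u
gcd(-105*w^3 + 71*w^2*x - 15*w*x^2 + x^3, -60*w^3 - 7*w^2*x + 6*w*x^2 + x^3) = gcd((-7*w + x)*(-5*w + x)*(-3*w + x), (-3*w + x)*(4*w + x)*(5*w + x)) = -3*w + x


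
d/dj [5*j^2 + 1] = 10*j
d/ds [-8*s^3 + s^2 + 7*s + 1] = -24*s^2 + 2*s + 7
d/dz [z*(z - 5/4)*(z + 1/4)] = 3*z^2 - 2*z - 5/16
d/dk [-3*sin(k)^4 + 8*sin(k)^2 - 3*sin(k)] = (-12*sin(k)^3 + 16*sin(k) - 3)*cos(k)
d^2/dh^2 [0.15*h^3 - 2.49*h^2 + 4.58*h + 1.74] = 0.9*h - 4.98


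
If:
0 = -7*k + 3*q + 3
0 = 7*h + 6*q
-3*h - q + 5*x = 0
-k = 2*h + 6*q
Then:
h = 6/77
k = 30/77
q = -1/11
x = 1/35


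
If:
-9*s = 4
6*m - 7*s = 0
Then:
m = -14/27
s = -4/9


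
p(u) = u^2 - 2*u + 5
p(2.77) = 7.13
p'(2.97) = 3.94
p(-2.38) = 15.42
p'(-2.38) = -6.76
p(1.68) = 4.46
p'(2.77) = 3.54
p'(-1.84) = -5.68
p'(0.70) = -0.60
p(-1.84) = 12.07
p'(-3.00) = -8.00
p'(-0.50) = -3.00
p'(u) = 2*u - 2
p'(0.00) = -2.00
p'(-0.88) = -3.76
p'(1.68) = 1.36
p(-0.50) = 6.25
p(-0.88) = 7.53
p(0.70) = 4.09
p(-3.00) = 20.00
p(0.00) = 5.00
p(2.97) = 7.88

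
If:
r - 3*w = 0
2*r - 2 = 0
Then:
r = 1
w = 1/3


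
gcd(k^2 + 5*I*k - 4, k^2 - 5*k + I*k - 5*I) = k + I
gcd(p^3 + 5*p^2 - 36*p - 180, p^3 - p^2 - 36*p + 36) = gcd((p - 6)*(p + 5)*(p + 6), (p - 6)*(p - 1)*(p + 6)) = p^2 - 36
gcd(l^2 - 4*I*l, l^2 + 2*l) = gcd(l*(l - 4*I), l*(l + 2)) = l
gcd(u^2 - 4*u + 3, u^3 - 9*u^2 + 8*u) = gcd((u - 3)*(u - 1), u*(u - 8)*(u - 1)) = u - 1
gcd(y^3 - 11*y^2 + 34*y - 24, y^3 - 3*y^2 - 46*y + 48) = y - 1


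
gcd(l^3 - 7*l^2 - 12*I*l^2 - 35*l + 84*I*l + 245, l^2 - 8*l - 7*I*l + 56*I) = l - 7*I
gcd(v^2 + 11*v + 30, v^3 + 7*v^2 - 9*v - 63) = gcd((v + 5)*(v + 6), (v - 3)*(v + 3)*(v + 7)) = 1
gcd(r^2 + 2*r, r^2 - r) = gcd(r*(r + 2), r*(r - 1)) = r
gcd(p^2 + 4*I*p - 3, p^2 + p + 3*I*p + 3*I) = p + 3*I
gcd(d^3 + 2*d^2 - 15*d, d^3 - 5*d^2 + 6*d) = d^2 - 3*d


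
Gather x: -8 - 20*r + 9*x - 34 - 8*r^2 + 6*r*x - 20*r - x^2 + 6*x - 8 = -8*r^2 - 40*r - x^2 + x*(6*r + 15) - 50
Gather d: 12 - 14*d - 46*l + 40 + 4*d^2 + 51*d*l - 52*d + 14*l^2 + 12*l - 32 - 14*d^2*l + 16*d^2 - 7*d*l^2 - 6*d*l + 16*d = d^2*(20 - 14*l) + d*(-7*l^2 + 45*l - 50) + 14*l^2 - 34*l + 20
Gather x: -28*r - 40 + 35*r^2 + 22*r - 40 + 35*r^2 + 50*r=70*r^2 + 44*r - 80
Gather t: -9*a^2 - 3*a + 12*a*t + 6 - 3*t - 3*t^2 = -9*a^2 - 3*a - 3*t^2 + t*(12*a - 3) + 6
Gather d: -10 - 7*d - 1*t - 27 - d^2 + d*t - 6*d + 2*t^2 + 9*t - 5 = -d^2 + d*(t - 13) + 2*t^2 + 8*t - 42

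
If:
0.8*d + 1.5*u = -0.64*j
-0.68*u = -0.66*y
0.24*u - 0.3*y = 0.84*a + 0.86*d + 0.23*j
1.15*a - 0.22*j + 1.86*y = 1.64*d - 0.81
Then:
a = -0.403728502024225*y - 0.256914915719054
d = 1.38913683626056*y + 0.376958129613984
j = -4.01123722179629*y - 0.471197662017479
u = 0.970588235294118*y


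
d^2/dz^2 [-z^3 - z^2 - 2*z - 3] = -6*z - 2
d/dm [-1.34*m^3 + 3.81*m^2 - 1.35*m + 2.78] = -4.02*m^2 + 7.62*m - 1.35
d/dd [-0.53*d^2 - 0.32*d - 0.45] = -1.06*d - 0.32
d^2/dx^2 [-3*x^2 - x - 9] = -6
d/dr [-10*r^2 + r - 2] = 1 - 20*r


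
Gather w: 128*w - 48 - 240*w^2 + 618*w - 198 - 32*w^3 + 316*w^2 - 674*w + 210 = -32*w^3 + 76*w^2 + 72*w - 36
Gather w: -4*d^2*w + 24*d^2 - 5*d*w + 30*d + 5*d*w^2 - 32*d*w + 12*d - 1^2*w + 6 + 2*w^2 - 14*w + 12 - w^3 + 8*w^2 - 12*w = 24*d^2 + 42*d - w^3 + w^2*(5*d + 10) + w*(-4*d^2 - 37*d - 27) + 18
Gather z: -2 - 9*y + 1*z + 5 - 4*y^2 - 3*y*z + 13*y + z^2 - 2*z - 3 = -4*y^2 + 4*y + z^2 + z*(-3*y - 1)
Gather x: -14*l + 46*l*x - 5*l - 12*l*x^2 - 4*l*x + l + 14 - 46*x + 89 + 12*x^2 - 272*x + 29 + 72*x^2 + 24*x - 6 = -18*l + x^2*(84 - 12*l) + x*(42*l - 294) + 126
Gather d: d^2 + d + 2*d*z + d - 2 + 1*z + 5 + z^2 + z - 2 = d^2 + d*(2*z + 2) + z^2 + 2*z + 1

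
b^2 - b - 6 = (b - 3)*(b + 2)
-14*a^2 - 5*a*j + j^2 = (-7*a + j)*(2*a + j)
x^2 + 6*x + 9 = (x + 3)^2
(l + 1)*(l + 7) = l^2 + 8*l + 7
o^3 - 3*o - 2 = (o - 2)*(o + 1)^2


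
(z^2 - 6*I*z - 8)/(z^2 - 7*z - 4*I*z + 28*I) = (z - 2*I)/(z - 7)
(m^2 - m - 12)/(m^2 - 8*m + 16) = (m + 3)/(m - 4)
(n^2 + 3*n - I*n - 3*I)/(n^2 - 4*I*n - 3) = (n + 3)/(n - 3*I)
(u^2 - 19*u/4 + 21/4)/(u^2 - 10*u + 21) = (u - 7/4)/(u - 7)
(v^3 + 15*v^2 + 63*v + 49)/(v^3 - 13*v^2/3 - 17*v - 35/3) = 3*(v^2 + 14*v + 49)/(3*v^2 - 16*v - 35)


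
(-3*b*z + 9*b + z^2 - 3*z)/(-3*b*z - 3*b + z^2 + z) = (z - 3)/(z + 1)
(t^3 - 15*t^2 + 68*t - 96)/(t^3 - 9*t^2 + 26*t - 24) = (t - 8)/(t - 2)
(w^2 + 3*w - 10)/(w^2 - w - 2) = (w + 5)/(w + 1)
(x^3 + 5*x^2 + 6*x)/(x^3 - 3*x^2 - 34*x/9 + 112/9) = 9*x*(x + 3)/(9*x^2 - 45*x + 56)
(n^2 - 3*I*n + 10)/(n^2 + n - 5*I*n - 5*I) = (n + 2*I)/(n + 1)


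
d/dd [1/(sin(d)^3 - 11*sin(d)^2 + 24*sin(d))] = (-3*cos(d) + 22/tan(d) - 24*cos(d)/sin(d)^2)/((sin(d) - 8)^2*(sin(d) - 3)^2)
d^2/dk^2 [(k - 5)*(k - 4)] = 2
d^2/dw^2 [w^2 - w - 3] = 2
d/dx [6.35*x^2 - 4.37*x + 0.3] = 12.7*x - 4.37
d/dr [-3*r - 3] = -3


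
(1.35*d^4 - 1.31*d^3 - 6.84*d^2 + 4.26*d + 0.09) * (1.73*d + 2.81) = 2.3355*d^5 + 1.5272*d^4 - 15.5143*d^3 - 11.8506*d^2 + 12.1263*d + 0.2529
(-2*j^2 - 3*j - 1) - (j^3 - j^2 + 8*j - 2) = -j^3 - j^2 - 11*j + 1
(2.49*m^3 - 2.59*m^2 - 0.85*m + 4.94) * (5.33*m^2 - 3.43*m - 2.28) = 13.2717*m^5 - 22.3454*m^4 - 1.324*m^3 + 35.1509*m^2 - 15.0062*m - 11.2632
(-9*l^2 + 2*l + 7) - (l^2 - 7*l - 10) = -10*l^2 + 9*l + 17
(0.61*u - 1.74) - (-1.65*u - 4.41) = 2.26*u + 2.67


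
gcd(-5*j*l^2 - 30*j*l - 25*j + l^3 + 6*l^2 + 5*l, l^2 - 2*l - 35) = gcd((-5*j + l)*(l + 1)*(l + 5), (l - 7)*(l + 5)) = l + 5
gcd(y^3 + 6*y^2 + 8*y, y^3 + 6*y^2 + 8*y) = y^3 + 6*y^2 + 8*y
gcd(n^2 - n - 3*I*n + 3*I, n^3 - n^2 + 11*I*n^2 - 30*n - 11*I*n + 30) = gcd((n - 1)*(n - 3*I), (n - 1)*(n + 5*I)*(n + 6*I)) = n - 1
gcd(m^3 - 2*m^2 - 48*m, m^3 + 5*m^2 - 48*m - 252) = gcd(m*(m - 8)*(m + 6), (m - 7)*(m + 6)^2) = m + 6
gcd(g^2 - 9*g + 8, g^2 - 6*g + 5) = g - 1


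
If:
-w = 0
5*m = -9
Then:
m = -9/5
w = 0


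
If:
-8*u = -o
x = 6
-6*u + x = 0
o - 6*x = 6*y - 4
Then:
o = 8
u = 1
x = 6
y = -4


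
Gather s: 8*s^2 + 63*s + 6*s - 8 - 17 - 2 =8*s^2 + 69*s - 27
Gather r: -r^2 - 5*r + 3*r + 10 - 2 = -r^2 - 2*r + 8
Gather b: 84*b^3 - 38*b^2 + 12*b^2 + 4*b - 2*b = 84*b^3 - 26*b^2 + 2*b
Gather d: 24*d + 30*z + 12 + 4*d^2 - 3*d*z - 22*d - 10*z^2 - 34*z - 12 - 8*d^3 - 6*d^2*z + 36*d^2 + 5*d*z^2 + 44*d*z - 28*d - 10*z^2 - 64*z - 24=-8*d^3 + d^2*(40 - 6*z) + d*(5*z^2 + 41*z - 26) - 20*z^2 - 68*z - 24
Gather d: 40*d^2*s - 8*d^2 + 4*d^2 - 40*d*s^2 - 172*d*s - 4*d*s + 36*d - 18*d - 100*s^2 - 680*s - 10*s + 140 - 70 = d^2*(40*s - 4) + d*(-40*s^2 - 176*s + 18) - 100*s^2 - 690*s + 70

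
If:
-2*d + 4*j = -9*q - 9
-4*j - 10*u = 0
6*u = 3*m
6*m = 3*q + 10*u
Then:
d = 9/2 - 2*u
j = -5*u/2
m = 2*u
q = 2*u/3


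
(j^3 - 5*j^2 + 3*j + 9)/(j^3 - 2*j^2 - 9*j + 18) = (j^2 - 2*j - 3)/(j^2 + j - 6)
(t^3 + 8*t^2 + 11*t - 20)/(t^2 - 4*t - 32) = (t^2 + 4*t - 5)/(t - 8)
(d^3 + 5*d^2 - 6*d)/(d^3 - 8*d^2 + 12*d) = (d^2 + 5*d - 6)/(d^2 - 8*d + 12)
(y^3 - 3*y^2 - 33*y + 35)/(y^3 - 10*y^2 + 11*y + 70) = (y^2 + 4*y - 5)/(y^2 - 3*y - 10)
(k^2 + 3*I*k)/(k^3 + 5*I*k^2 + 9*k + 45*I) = k/(k^2 + 2*I*k + 15)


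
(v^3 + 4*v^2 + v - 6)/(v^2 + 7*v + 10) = (v^2 + 2*v - 3)/(v + 5)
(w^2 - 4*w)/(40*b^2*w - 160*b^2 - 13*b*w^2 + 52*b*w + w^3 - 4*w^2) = w/(40*b^2 - 13*b*w + w^2)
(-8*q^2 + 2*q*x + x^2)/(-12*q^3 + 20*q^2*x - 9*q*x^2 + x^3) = (4*q + x)/(6*q^2 - 7*q*x + x^2)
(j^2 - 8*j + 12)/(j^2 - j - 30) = (j - 2)/(j + 5)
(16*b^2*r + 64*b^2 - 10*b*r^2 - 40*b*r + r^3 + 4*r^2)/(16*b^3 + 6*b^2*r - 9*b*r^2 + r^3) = (r + 4)/(b + r)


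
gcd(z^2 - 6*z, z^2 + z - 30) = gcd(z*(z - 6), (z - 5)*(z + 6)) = 1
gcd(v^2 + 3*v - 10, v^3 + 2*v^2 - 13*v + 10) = v^2 + 3*v - 10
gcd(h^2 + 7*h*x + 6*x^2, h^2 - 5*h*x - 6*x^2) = h + x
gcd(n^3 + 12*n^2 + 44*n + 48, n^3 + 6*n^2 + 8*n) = n^2 + 6*n + 8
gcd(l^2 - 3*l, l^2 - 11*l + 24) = l - 3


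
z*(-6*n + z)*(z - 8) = -6*n*z^2 + 48*n*z + z^3 - 8*z^2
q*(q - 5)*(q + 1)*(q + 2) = q^4 - 2*q^3 - 13*q^2 - 10*q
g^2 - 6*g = g*(g - 6)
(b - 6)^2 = b^2 - 12*b + 36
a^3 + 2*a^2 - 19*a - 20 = (a - 4)*(a + 1)*(a + 5)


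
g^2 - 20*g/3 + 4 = (g - 6)*(g - 2/3)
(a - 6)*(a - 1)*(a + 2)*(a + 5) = a^4 - 33*a^2 - 28*a + 60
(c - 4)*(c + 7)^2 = c^3 + 10*c^2 - 7*c - 196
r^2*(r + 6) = r^3 + 6*r^2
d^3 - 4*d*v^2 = d*(d - 2*v)*(d + 2*v)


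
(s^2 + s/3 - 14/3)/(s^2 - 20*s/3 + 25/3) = (3*s^2 + s - 14)/(3*s^2 - 20*s + 25)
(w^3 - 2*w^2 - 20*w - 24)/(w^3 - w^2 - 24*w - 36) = (w + 2)/(w + 3)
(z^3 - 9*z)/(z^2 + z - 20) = z*(z^2 - 9)/(z^2 + z - 20)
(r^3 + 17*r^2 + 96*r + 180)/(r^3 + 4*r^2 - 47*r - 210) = (r + 6)/(r - 7)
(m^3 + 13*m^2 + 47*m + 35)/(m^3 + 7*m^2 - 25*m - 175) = (m + 1)/(m - 5)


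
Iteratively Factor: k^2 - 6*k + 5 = (k - 5)*(k - 1)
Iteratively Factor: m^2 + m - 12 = (m - 3)*(m + 4)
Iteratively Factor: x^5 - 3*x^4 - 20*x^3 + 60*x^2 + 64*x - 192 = (x - 4)*(x^4 + x^3 - 16*x^2 - 4*x + 48) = (x - 4)*(x + 2)*(x^3 - x^2 - 14*x + 24) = (x - 4)*(x + 2)*(x + 4)*(x^2 - 5*x + 6) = (x - 4)*(x - 3)*(x + 2)*(x + 4)*(x - 2)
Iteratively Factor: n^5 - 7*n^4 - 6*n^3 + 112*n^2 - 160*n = (n + 4)*(n^4 - 11*n^3 + 38*n^2 - 40*n) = (n - 5)*(n + 4)*(n^3 - 6*n^2 + 8*n) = (n - 5)*(n - 2)*(n + 4)*(n^2 - 4*n) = (n - 5)*(n - 4)*(n - 2)*(n + 4)*(n)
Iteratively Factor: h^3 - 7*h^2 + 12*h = (h)*(h^2 - 7*h + 12) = h*(h - 4)*(h - 3)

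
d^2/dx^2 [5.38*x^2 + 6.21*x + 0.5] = 10.7600000000000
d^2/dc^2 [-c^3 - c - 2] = -6*c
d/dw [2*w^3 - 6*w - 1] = 6*w^2 - 6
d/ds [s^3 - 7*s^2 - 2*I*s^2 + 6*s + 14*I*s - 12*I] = 3*s^2 - 14*s - 4*I*s + 6 + 14*I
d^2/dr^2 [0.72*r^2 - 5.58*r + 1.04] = 1.44000000000000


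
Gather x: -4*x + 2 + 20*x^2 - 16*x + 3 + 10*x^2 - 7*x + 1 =30*x^2 - 27*x + 6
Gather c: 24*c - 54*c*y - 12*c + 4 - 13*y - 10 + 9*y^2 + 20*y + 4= c*(12 - 54*y) + 9*y^2 + 7*y - 2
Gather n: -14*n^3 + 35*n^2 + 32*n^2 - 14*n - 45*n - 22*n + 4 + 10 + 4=-14*n^3 + 67*n^2 - 81*n + 18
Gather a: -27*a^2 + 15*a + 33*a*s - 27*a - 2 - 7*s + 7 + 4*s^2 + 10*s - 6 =-27*a^2 + a*(33*s - 12) + 4*s^2 + 3*s - 1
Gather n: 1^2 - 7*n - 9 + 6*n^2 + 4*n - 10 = 6*n^2 - 3*n - 18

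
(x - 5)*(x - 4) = x^2 - 9*x + 20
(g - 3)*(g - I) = g^2 - 3*g - I*g + 3*I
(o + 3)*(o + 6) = o^2 + 9*o + 18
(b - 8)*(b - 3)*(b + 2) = b^3 - 9*b^2 + 2*b + 48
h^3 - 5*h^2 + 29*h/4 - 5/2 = (h - 5/2)*(h - 2)*(h - 1/2)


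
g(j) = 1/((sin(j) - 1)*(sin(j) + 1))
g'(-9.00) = -1.09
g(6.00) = -1.08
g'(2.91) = 0.50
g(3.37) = -1.05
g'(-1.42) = 583.23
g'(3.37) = -0.49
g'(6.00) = 0.63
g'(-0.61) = 2.08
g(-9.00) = -1.20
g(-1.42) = -44.31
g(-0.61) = -1.49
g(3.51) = -1.15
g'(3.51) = -0.89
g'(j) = -cos(j)/((sin(j) - 1)*(sin(j) + 1)^2) - cos(j)/((sin(j) - 1)^2*(sin(j) + 1)) = -2*sin(j)/cos(j)^3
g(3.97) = -2.19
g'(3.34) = -0.42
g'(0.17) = -0.35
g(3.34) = -1.04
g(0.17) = -1.03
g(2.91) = -1.06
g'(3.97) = -4.77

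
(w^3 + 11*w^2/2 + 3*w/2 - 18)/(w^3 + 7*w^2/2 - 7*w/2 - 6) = (w + 3)/(w + 1)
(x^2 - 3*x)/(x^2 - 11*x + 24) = x/(x - 8)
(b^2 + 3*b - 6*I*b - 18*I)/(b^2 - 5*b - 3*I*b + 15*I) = (b^2 + b*(3 - 6*I) - 18*I)/(b^2 + b*(-5 - 3*I) + 15*I)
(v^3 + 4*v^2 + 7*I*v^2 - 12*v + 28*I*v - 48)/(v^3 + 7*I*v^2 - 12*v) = (v + 4)/v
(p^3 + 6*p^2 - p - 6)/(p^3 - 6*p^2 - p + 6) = (p + 6)/(p - 6)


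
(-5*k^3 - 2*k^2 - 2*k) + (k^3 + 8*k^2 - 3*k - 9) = -4*k^3 + 6*k^2 - 5*k - 9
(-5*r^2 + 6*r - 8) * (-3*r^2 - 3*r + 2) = 15*r^4 - 3*r^3 - 4*r^2 + 36*r - 16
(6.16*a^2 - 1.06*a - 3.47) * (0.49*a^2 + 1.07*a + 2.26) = 3.0184*a^4 + 6.0718*a^3 + 11.0871*a^2 - 6.1085*a - 7.8422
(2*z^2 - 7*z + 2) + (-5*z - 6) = 2*z^2 - 12*z - 4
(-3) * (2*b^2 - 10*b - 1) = -6*b^2 + 30*b + 3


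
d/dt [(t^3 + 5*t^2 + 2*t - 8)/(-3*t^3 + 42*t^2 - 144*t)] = (19*t^4 - 92*t^3 - 292*t^2 + 224*t - 384)/(3*t^2*(t^4 - 28*t^3 + 292*t^2 - 1344*t + 2304))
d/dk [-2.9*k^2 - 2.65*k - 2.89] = -5.8*k - 2.65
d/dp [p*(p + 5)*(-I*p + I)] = I*(-3*p^2 - 8*p + 5)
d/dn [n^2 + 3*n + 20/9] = 2*n + 3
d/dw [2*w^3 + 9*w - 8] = 6*w^2 + 9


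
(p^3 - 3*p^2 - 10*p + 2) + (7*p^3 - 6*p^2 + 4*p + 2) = 8*p^3 - 9*p^2 - 6*p + 4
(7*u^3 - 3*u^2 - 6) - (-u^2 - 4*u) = 7*u^3 - 2*u^2 + 4*u - 6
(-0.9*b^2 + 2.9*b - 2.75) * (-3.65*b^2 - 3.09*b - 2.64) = 3.285*b^4 - 7.804*b^3 + 3.4525*b^2 + 0.841499999999999*b + 7.26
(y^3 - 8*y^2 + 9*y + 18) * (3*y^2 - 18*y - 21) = 3*y^5 - 42*y^4 + 150*y^3 + 60*y^2 - 513*y - 378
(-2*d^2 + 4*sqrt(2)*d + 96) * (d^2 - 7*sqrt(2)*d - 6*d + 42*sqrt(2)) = -2*d^4 + 12*d^3 + 18*sqrt(2)*d^3 - 108*sqrt(2)*d^2 + 40*d^2 - 672*sqrt(2)*d - 240*d + 4032*sqrt(2)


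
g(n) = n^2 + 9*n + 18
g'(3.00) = 15.00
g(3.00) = 54.00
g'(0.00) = 9.00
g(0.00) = 18.00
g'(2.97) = 14.94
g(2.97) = 53.55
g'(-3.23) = 2.54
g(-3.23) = -0.64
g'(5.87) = 20.74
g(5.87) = 105.29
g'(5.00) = 19.00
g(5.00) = 88.00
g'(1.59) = 12.18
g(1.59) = 34.84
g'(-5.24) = -1.48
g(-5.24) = -1.70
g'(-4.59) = -0.18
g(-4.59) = -2.24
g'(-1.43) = 6.14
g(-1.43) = 7.17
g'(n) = 2*n + 9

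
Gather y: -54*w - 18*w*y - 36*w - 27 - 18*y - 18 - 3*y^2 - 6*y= -90*w - 3*y^2 + y*(-18*w - 24) - 45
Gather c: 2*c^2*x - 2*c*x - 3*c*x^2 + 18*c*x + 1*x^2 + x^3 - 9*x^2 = 2*c^2*x + c*(-3*x^2 + 16*x) + x^3 - 8*x^2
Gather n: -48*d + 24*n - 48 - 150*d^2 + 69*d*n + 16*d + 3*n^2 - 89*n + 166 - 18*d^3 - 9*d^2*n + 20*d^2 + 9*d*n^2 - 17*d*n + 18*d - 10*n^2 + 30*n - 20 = -18*d^3 - 130*d^2 - 14*d + n^2*(9*d - 7) + n*(-9*d^2 + 52*d - 35) + 98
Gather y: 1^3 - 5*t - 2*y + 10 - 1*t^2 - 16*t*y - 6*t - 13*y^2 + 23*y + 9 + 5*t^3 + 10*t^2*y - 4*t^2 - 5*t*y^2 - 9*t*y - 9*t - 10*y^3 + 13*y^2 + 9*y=5*t^3 - 5*t^2 - 5*t*y^2 - 20*t - 10*y^3 + y*(10*t^2 - 25*t + 30) + 20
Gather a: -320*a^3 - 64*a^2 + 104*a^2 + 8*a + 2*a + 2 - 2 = -320*a^3 + 40*a^2 + 10*a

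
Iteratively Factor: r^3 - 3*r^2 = (r)*(r^2 - 3*r) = r*(r - 3)*(r)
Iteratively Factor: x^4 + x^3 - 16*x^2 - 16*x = (x + 4)*(x^3 - 3*x^2 - 4*x) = (x + 1)*(x + 4)*(x^2 - 4*x) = x*(x + 1)*(x + 4)*(x - 4)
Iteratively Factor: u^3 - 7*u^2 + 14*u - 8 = (u - 2)*(u^2 - 5*u + 4) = (u - 4)*(u - 2)*(u - 1)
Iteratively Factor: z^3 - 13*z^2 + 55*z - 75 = (z - 5)*(z^2 - 8*z + 15) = (z - 5)*(z - 3)*(z - 5)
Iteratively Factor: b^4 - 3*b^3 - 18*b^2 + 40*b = (b - 2)*(b^3 - b^2 - 20*b) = (b - 2)*(b + 4)*(b^2 - 5*b) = b*(b - 2)*(b + 4)*(b - 5)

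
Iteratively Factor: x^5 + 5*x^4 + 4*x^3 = (x + 1)*(x^4 + 4*x^3) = x*(x + 1)*(x^3 + 4*x^2) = x^2*(x + 1)*(x^2 + 4*x) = x^2*(x + 1)*(x + 4)*(x)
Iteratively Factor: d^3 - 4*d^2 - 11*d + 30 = (d + 3)*(d^2 - 7*d + 10) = (d - 5)*(d + 3)*(d - 2)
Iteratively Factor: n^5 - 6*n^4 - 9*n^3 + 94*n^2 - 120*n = (n)*(n^4 - 6*n^3 - 9*n^2 + 94*n - 120) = n*(n - 5)*(n^3 - n^2 - 14*n + 24) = n*(n - 5)*(n + 4)*(n^2 - 5*n + 6) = n*(n - 5)*(n - 3)*(n + 4)*(n - 2)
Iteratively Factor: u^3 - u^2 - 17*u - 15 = (u - 5)*(u^2 + 4*u + 3) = (u - 5)*(u + 3)*(u + 1)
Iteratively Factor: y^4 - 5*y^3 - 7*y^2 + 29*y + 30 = (y - 5)*(y^3 - 7*y - 6) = (y - 5)*(y - 3)*(y^2 + 3*y + 2) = (y - 5)*(y - 3)*(y + 2)*(y + 1)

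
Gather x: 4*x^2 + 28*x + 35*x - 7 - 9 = 4*x^2 + 63*x - 16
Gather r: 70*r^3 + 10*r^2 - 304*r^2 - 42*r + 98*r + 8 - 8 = 70*r^3 - 294*r^2 + 56*r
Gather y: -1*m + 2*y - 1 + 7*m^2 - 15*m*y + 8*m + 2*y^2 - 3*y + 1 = 7*m^2 + 7*m + 2*y^2 + y*(-15*m - 1)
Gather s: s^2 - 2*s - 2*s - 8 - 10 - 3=s^2 - 4*s - 21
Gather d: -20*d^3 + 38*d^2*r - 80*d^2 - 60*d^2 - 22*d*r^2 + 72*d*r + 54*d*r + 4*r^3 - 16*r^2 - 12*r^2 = -20*d^3 + d^2*(38*r - 140) + d*(-22*r^2 + 126*r) + 4*r^3 - 28*r^2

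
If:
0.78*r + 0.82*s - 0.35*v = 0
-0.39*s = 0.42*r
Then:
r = -3.3955223880597*v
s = 3.65671641791045*v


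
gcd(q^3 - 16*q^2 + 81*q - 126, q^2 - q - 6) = q - 3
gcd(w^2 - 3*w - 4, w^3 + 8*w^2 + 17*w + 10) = w + 1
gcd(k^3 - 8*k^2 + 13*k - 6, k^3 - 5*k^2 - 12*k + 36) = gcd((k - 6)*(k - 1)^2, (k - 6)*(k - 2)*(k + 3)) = k - 6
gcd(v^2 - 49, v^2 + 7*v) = v + 7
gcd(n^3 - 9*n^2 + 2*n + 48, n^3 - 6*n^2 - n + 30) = n^2 - n - 6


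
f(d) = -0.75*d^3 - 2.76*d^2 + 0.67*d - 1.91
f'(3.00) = -36.14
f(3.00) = -44.99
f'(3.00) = -36.14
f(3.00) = -44.99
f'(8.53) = -210.13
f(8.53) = -662.50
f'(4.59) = -72.07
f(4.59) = -129.51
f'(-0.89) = 3.80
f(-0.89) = -4.16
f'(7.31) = -159.91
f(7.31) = -437.46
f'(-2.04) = 2.57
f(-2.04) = -8.40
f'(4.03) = -58.12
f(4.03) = -93.12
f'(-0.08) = 1.10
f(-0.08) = -1.98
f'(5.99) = -113.13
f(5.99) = -258.12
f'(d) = -2.25*d^2 - 5.52*d + 0.67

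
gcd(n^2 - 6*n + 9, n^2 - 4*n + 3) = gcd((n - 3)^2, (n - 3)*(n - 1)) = n - 3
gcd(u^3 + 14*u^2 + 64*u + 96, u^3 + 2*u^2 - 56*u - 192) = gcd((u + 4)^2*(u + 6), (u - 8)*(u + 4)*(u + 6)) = u^2 + 10*u + 24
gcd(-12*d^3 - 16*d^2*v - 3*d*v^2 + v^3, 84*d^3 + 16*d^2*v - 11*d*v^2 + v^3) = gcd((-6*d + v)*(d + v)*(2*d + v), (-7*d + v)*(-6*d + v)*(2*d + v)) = -12*d^2 - 4*d*v + v^2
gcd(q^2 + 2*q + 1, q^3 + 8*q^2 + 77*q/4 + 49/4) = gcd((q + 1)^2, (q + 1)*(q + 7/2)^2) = q + 1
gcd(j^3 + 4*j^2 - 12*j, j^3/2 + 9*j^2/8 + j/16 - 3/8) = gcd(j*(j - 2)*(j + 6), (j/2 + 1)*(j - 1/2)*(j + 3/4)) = 1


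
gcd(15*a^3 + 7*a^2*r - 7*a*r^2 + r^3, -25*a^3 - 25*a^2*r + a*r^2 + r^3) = -5*a^2 - 4*a*r + r^2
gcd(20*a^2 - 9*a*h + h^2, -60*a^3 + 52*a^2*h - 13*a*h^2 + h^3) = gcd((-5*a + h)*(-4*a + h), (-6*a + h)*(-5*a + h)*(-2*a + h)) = 5*a - h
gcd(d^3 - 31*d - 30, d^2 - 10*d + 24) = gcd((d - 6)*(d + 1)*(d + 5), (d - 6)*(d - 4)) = d - 6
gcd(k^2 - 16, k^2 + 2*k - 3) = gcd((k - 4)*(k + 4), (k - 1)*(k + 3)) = 1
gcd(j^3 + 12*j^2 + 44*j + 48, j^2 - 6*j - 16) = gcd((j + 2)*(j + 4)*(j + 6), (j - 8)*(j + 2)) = j + 2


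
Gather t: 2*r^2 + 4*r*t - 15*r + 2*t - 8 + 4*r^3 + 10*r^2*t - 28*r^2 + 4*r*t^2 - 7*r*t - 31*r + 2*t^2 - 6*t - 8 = 4*r^3 - 26*r^2 - 46*r + t^2*(4*r + 2) + t*(10*r^2 - 3*r - 4) - 16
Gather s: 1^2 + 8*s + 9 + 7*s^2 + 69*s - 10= 7*s^2 + 77*s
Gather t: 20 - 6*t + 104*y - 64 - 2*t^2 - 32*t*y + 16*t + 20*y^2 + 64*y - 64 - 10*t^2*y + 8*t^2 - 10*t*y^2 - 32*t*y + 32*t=t^2*(6 - 10*y) + t*(-10*y^2 - 64*y + 42) + 20*y^2 + 168*y - 108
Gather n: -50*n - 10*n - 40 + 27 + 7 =-60*n - 6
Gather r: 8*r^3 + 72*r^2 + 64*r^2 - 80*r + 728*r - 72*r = 8*r^3 + 136*r^2 + 576*r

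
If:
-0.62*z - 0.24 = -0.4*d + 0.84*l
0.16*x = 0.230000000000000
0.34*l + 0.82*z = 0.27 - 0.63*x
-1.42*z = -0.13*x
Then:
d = -3.79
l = -2.19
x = 1.44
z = 0.13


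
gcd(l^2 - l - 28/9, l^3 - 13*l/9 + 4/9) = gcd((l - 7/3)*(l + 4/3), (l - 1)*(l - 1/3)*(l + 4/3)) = l + 4/3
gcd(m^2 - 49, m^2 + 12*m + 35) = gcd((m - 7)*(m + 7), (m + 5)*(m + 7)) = m + 7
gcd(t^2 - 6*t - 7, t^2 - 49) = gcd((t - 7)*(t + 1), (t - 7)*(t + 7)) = t - 7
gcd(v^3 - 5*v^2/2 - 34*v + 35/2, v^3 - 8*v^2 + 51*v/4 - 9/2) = v - 1/2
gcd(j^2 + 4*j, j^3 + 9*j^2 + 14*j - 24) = j + 4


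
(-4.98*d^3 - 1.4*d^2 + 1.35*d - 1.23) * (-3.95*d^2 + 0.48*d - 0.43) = 19.671*d^5 + 3.1396*d^4 - 3.8631*d^3 + 6.1085*d^2 - 1.1709*d + 0.5289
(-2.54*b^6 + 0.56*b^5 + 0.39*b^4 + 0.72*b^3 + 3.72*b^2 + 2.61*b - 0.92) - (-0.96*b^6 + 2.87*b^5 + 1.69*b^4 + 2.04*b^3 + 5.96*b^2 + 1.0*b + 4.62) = -1.58*b^6 - 2.31*b^5 - 1.3*b^4 - 1.32*b^3 - 2.24*b^2 + 1.61*b - 5.54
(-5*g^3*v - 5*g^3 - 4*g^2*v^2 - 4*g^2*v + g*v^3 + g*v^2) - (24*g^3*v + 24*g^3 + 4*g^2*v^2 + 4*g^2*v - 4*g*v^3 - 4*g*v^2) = -29*g^3*v - 29*g^3 - 8*g^2*v^2 - 8*g^2*v + 5*g*v^3 + 5*g*v^2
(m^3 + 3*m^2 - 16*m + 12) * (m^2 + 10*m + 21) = m^5 + 13*m^4 + 35*m^3 - 85*m^2 - 216*m + 252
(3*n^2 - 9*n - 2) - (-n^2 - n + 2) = 4*n^2 - 8*n - 4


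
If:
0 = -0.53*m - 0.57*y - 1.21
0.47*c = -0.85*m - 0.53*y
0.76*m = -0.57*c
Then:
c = 5.57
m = -4.18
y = 1.76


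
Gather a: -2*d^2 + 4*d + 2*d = -2*d^2 + 6*d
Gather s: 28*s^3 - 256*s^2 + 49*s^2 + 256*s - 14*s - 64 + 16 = 28*s^3 - 207*s^2 + 242*s - 48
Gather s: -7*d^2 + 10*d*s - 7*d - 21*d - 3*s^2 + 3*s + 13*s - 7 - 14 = -7*d^2 - 28*d - 3*s^2 + s*(10*d + 16) - 21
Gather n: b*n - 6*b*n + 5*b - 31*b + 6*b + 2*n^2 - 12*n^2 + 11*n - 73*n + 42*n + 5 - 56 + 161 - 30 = -20*b - 10*n^2 + n*(-5*b - 20) + 80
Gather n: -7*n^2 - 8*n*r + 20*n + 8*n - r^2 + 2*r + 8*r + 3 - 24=-7*n^2 + n*(28 - 8*r) - r^2 + 10*r - 21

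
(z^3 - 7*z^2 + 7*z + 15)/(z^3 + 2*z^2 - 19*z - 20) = (z^2 - 8*z + 15)/(z^2 + z - 20)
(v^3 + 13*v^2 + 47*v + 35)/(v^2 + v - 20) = (v^2 + 8*v + 7)/(v - 4)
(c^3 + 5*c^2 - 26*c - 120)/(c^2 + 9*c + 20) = (c^2 + c - 30)/(c + 5)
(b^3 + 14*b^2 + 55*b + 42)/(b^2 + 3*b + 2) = (b^2 + 13*b + 42)/(b + 2)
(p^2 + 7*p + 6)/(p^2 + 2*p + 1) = (p + 6)/(p + 1)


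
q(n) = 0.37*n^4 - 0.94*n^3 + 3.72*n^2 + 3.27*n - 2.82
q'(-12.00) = -3049.53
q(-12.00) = 9790.26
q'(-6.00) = -462.57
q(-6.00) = 794.04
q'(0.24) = 4.91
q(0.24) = -1.83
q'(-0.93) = -7.28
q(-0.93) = -1.61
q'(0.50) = 6.47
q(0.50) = -0.35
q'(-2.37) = -49.90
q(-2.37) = 34.51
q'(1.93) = 17.76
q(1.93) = 15.72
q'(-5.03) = -293.85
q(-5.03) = 431.33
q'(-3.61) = -129.97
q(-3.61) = 140.92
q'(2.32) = 23.83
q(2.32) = 23.77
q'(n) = 1.48*n^3 - 2.82*n^2 + 7.44*n + 3.27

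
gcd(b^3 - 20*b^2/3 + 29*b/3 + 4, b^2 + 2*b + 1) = 1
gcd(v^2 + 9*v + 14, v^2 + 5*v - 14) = v + 7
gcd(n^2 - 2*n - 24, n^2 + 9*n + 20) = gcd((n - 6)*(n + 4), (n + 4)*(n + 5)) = n + 4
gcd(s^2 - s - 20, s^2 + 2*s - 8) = s + 4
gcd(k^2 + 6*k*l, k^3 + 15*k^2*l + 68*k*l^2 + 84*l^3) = k + 6*l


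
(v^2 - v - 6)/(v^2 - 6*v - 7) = (-v^2 + v + 6)/(-v^2 + 6*v + 7)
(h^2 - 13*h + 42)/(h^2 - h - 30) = (h - 7)/(h + 5)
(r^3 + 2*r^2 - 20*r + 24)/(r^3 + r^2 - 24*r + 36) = (r - 2)/(r - 3)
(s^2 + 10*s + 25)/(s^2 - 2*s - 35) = (s + 5)/(s - 7)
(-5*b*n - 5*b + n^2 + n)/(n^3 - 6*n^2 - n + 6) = (-5*b + n)/(n^2 - 7*n + 6)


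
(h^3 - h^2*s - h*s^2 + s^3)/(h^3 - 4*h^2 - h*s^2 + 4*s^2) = (h - s)/(h - 4)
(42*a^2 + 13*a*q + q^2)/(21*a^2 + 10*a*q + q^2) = (6*a + q)/(3*a + q)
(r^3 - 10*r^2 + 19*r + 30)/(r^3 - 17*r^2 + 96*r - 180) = (r + 1)/(r - 6)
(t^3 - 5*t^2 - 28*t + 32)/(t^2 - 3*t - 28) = (t^2 - 9*t + 8)/(t - 7)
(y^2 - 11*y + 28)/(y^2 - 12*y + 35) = (y - 4)/(y - 5)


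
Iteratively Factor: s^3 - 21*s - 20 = (s + 1)*(s^2 - s - 20) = (s + 1)*(s + 4)*(s - 5)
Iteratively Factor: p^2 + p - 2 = (p - 1)*(p + 2)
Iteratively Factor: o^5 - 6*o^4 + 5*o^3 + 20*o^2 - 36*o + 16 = (o - 4)*(o^4 - 2*o^3 - 3*o^2 + 8*o - 4) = (o - 4)*(o - 1)*(o^3 - o^2 - 4*o + 4) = (o - 4)*(o - 2)*(o - 1)*(o^2 + o - 2) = (o - 4)*(o - 2)*(o - 1)*(o + 2)*(o - 1)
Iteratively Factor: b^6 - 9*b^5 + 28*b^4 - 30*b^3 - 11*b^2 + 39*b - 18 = (b + 1)*(b^5 - 10*b^4 + 38*b^3 - 68*b^2 + 57*b - 18) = (b - 1)*(b + 1)*(b^4 - 9*b^3 + 29*b^2 - 39*b + 18) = (b - 3)*(b - 1)*(b + 1)*(b^3 - 6*b^2 + 11*b - 6) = (b - 3)*(b - 2)*(b - 1)*(b + 1)*(b^2 - 4*b + 3) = (b - 3)*(b - 2)*(b - 1)^2*(b + 1)*(b - 3)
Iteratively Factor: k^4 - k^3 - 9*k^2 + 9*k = (k - 1)*(k^3 - 9*k) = (k - 3)*(k - 1)*(k^2 + 3*k) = k*(k - 3)*(k - 1)*(k + 3)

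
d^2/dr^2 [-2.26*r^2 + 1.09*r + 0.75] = -4.52000000000000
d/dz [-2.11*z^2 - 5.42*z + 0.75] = -4.22*z - 5.42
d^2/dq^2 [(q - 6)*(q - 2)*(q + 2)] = 6*q - 12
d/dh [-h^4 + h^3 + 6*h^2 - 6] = h*(-4*h^2 + 3*h + 12)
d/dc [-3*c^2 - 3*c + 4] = -6*c - 3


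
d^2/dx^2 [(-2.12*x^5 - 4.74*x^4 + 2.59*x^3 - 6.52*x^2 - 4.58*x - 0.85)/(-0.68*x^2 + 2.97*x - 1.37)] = (5.88172800000001*x^7 - 64.12128*x^6 + 202.516128*x^5 + 18.5790600000001*x^4 - 239.300222*x^3 + 135.902826*x^2 - 65.067354*x + 75.15771)/(0.314432*x^6 - 4.119984*x^5 + 19.8951*x^4 - 42.799185*x^3 + 40.082775*x^2 - 16.723179*x + 2.571353)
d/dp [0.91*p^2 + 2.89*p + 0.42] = 1.82*p + 2.89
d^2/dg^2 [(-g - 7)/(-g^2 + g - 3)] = 2*(-3*(g + 2)*(g^2 - g + 3) + (g + 7)*(2*g - 1)^2)/(g^2 - g + 3)^3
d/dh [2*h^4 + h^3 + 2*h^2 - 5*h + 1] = 8*h^3 + 3*h^2 + 4*h - 5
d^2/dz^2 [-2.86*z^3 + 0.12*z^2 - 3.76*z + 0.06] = 0.24 - 17.16*z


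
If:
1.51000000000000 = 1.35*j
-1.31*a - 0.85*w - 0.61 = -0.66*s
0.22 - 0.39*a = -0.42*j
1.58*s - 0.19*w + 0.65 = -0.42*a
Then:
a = 1.77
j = 1.12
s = -1.43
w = -4.55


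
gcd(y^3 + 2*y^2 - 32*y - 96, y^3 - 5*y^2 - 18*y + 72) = y^2 - 2*y - 24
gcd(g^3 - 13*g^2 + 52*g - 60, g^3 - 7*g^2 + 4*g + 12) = g^2 - 8*g + 12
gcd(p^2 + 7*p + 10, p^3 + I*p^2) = 1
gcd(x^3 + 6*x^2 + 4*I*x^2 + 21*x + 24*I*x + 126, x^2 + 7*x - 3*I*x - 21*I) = x - 3*I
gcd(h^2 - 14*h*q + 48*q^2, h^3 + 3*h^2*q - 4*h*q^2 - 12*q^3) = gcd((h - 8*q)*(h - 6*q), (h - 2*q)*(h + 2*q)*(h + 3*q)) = 1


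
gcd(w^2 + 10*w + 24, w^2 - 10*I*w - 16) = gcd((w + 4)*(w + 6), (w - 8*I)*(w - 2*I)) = 1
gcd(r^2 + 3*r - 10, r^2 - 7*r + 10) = r - 2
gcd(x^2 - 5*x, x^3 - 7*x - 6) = 1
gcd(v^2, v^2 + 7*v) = v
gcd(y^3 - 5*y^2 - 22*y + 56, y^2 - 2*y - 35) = y - 7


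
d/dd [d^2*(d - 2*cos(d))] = d*(2*d*sin(d) + 3*d - 4*cos(d))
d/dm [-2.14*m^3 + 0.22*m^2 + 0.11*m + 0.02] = -6.42*m^2 + 0.44*m + 0.11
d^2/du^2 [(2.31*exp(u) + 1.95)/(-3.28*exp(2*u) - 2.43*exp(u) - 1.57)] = (-24.851904*exp(4*u) - 65.503896*exp(3*u) + 24.746616*exp(2*u) + 37.465206*exp(u) + 1.745526)*exp(u)/(35.287552*exp(6*u) + 78.428736*exp(5*u) + 108.77628*exp(4*u) + 89.430075*exp(3*u) + 52.066695*exp(2*u) + 17.969121*exp(u) + 3.869893)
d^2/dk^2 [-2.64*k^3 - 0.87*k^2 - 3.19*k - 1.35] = -15.84*k - 1.74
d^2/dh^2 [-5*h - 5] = 0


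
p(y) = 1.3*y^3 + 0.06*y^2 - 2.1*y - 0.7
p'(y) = 3.9*y^2 + 0.12*y - 2.1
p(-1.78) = -4.10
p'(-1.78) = 10.04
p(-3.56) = -51.12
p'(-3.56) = 46.90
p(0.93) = -1.56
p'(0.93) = 1.38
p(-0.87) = 0.32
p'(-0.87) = 0.75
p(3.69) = 57.68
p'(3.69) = 51.45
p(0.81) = -1.67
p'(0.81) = 0.56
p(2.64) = 18.09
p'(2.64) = 25.40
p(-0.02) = -0.66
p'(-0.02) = -2.10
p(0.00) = -0.70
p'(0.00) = -2.10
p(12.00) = 2229.14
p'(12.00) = 560.94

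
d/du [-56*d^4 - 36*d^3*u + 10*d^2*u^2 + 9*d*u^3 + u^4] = -36*d^3 + 20*d^2*u + 27*d*u^2 + 4*u^3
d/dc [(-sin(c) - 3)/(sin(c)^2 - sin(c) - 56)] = (sin(c)^2 + 6*sin(c) + 53)*cos(c)/(sin(c) + cos(c)^2 + 55)^2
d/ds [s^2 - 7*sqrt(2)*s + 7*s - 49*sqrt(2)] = 2*s - 7*sqrt(2) + 7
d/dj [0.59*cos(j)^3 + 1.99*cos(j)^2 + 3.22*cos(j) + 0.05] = (1.77*sin(j)^2 - 3.98*cos(j) - 4.99)*sin(j)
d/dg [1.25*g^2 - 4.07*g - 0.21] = 2.5*g - 4.07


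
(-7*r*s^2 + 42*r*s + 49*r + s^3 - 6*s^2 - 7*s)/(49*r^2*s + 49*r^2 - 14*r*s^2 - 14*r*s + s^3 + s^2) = (7 - s)/(7*r - s)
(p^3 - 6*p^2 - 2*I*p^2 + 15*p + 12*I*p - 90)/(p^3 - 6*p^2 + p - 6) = (p^2 - 2*I*p + 15)/(p^2 + 1)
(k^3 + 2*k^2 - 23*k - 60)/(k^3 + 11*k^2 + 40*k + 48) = (k - 5)/(k + 4)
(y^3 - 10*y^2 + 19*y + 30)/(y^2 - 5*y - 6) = y - 5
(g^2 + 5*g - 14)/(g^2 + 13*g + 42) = (g - 2)/(g + 6)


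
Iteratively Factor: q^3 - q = (q - 1)*(q^2 + q) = q*(q - 1)*(q + 1)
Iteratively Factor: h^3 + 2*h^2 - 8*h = (h + 4)*(h^2 - 2*h) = (h - 2)*(h + 4)*(h)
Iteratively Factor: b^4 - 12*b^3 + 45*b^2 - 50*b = (b - 2)*(b^3 - 10*b^2 + 25*b) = b*(b - 2)*(b^2 - 10*b + 25) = b*(b - 5)*(b - 2)*(b - 5)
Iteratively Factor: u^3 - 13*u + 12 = (u + 4)*(u^2 - 4*u + 3) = (u - 1)*(u + 4)*(u - 3)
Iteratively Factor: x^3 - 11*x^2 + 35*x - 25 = (x - 5)*(x^2 - 6*x + 5) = (x - 5)*(x - 1)*(x - 5)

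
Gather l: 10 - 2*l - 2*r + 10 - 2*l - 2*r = -4*l - 4*r + 20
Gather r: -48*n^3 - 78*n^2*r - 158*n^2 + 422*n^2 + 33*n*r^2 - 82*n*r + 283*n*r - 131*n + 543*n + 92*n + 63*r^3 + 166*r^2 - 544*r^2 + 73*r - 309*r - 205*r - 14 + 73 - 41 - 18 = -48*n^3 + 264*n^2 + 504*n + 63*r^3 + r^2*(33*n - 378) + r*(-78*n^2 + 201*n - 441)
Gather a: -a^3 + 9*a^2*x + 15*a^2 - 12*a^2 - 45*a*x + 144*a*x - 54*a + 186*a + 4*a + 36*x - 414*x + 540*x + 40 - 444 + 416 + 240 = -a^3 + a^2*(9*x + 3) + a*(99*x + 136) + 162*x + 252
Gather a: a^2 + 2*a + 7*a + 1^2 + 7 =a^2 + 9*a + 8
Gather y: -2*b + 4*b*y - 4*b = 4*b*y - 6*b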